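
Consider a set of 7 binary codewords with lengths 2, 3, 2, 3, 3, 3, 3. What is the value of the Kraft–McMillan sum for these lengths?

With common denominator 2^3 = 8: Σ 2^(−ℓᵢ) = 2/8 + 1/8 + 2/8 + 1/8 + 1/8 + 1/8 + 1/8 = 9/8 = 1.125.

1.125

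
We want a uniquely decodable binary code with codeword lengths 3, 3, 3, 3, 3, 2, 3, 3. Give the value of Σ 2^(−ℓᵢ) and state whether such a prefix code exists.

1.125; no

With common denominator 2^3 = 8: Σ 2^(−ℓᵢ) = 1/8 + 1/8 + 1/8 + 1/8 + 1/8 + 2/8 + 1/8 + 1/8 = 9/8 = 1.125.
Kraft's inequality requires Σ ≤ 1; here Σ = 1.125 > 1, so no such prefix code exists.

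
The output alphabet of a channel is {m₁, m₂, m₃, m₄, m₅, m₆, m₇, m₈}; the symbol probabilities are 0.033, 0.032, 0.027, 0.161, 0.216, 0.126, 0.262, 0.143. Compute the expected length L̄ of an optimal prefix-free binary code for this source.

Repeatedly combine the two least-probable nodes; the expected code length is the sum of the merged weights.
merge 27/1000 + 4/125 → 59/1000
merge 33/1000 + 59/1000 → 23/250
merge 23/250 + 63/500 → 109/500
merge 143/1000 + 161/1000 → 38/125
merge 27/125 + 109/500 → 217/500
merge 131/500 + 38/125 → 283/500
merge 217/500 + 283/500 → 1
L = 59/1000 + 23/250 + 109/500 + 38/125 + 217/500 + 283/500 + 1 = 2673/1000 = 2.673 bits/symbol.

2.673 bits/symbol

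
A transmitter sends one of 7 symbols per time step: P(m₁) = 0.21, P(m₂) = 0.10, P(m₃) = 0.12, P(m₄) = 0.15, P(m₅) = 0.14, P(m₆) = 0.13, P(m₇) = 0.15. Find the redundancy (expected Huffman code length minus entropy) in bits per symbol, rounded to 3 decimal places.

Entropy H = −Σ p log₂ p ≈ 2.7729 bits.
Huffman merges: 1/10+3/25→11/50; 13/100+7/50→27/100; 3/20+3/20→3/10; 21/100+11/50→43/100; 27/100+3/10→57/100; 43/100+57/100→1. L = 279/100 ≈ 2.7900.
L − H = 2.7900 − 2.7729 = 0.017 bits.

0.017 bits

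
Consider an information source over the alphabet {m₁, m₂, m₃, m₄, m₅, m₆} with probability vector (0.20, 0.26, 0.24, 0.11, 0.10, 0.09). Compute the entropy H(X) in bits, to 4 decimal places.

2.4589 bits

H = −Σ pᵢ log₂ pᵢ.
−0.20·log₂(0.20) = 0.4644
−0.26·log₂(0.26) = 0.5053
−0.24·log₂(0.24) = 0.4941
−0.11·log₂(0.11) = 0.3503
−0.10·log₂(0.10) = 0.3322
−0.09·log₂(0.09) = 0.3127
Sum ≈ 2.4589 → 2.4589 bits.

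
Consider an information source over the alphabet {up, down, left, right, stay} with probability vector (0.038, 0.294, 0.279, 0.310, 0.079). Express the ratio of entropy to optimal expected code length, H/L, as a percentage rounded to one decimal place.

Entropy H = −Σ p log₂ p ≈ 2.0254 bits.
Huffman merges: 19/500+79/1000→117/1000; 117/1000+279/1000→99/250; 147/500+31/100→151/250; 99/250+151/250→1. L = 2117/1000 ≈ 2.1170.
Efficiency = H/L = 2.0254/2.1170 = 95.7%.

95.7%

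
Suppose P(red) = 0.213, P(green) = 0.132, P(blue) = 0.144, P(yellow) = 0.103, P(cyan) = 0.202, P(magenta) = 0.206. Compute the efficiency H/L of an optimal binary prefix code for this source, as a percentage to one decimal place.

98.3%

Entropy H = −Σ p log₂ p ≈ 2.5369 bits.
Huffman merges: 103/1000+33/250→47/200; 18/125+101/500→173/500; 103/500+213/1000→419/1000; 47/200+173/500→581/1000; 419/1000+581/1000→1. L = 2581/1000 ≈ 2.5810.
Efficiency = H/L = 2.5369/2.5810 = 98.3%.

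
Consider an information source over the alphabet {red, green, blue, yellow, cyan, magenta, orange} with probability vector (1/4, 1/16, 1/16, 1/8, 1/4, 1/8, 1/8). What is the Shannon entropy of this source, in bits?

2.625 bits

Each probability is a power of 1/2, so log₂(1/p) is an integer.
H = Σ p·log₂(1/p) = 1/4·2 + 1/16·4 + 1/16·4 + 1/8·3 + 1/4·2 + 1/8·3 + 1/8·3 = 2.625 bits.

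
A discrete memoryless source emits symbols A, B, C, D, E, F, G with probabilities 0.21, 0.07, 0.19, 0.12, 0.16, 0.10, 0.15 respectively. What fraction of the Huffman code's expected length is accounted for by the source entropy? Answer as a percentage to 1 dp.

98.5%

Entropy H = −Σ p log₂ p ≈ 2.7294 bits.
Huffman merges: 7/100+1/10→17/100; 3/25+3/20→27/100; 4/25+17/100→33/100; 19/100+21/100→2/5; 27/100+33/100→3/5; 2/5+3/5→1. L = 277/100 ≈ 2.7700.
Efficiency = H/L = 2.7294/2.7700 = 98.5%.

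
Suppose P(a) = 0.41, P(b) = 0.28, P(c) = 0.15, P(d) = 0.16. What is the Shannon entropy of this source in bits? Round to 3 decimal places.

H = −Σ pᵢ log₂ pᵢ.
−0.41·log₂(0.41) = 0.5274
−0.28·log₂(0.28) = 0.5142
−0.15·log₂(0.15) = 0.4105
−0.16·log₂(0.16) = 0.4230
Sum ≈ 1.8752 → 1.875 bits.

1.875 bits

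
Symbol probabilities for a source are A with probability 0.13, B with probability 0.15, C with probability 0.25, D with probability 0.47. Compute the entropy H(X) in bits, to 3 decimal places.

1.805 bits

H = −Σ pᵢ log₂ pᵢ.
−0.13·log₂(0.13) = 0.3826
−0.15·log₂(0.15) = 0.4105
−0.25·log₂(0.25) = 0.5000
−0.47·log₂(0.47) = 0.5120
Sum ≈ 1.8051 → 1.805 bits.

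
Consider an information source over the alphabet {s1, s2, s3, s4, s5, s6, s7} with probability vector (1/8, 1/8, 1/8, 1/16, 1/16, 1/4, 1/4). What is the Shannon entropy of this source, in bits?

2.625 bits

Each probability is a power of 1/2, so log₂(1/p) is an integer.
H = Σ p·log₂(1/p) = 1/8·3 + 1/8·3 + 1/8·3 + 1/16·4 + 1/16·4 + 1/4·2 + 1/4·2 = 2.625 bits.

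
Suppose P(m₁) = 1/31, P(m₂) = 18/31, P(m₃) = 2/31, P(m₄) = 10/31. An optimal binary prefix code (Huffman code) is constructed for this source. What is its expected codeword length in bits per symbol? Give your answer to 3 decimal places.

Repeatedly combine the two least-probable nodes; the expected code length is the sum of the merged weights.
merge 1/31 + 2/31 → 3/31
merge 3/31 + 10/31 → 13/31
merge 13/31 + 18/31 → 1
L = 3/31 + 13/31 + 1 = 47/31 ≈ 1.516 bits/symbol.

1.516 bits/symbol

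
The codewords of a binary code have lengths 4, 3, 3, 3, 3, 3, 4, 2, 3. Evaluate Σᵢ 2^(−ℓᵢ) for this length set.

1.125

With common denominator 2^4 = 16: Σ 2^(−ℓᵢ) = 1/16 + 2/16 + 2/16 + 2/16 + 2/16 + 2/16 + 1/16 + 4/16 + 2/16 = 18/16 = 1.125.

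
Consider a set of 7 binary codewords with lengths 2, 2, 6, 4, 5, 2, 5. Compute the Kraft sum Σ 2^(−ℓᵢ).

With common denominator 2^6 = 64: Σ 2^(−ℓᵢ) = 16/64 + 16/64 + 1/64 + 4/64 + 2/64 + 16/64 + 2/64 = 57/64 = 0.890625.

0.890625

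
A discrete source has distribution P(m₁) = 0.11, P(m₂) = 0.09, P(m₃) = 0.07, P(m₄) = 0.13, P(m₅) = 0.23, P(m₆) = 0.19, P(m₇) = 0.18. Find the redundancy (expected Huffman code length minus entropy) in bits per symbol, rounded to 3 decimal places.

Entropy H = −Σ p log₂ p ≈ 2.7023 bits.
Huffman merges: 7/100+9/100→4/25; 11/100+13/100→6/25; 4/25+9/50→17/50; 19/100+23/100→21/50; 6/25+17/50→29/50; 21/50+29/50→1. L = 137/50 ≈ 2.7400.
L − H = 2.7400 − 2.7023 = 0.038 bits.

0.038 bits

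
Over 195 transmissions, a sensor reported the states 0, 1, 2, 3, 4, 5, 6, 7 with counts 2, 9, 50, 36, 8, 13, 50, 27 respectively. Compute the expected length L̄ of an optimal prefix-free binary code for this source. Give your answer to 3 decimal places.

Probabilities are the counts divided by 195.
Repeatedly combine the two least-probable nodes; the expected code length is the sum of the merged weights.
merge 2/195 + 8/195 → 2/39
merge 3/65 + 2/39 → 19/195
merge 1/15 + 19/195 → 32/195
merge 9/65 + 32/195 → 59/195
merge 12/65 + 10/39 → 86/195
merge 10/39 + 59/195 → 109/195
merge 86/195 + 109/195 → 1
L = 2/39 + 19/195 + 32/195 + 59/195 + 86/195 + 109/195 + 1 = 34/13 ≈ 2.615 bits/symbol.

2.615 bits/symbol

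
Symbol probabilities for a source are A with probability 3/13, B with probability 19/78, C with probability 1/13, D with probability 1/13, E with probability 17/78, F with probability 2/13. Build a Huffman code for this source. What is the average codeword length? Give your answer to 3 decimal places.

2.462 bits/symbol

Repeatedly combine the two least-probable nodes; the expected code length is the sum of the merged weights.
merge 1/13 + 1/13 → 2/13
merge 2/13 + 2/13 → 4/13
merge 17/78 + 3/13 → 35/78
merge 19/78 + 4/13 → 43/78
merge 35/78 + 43/78 → 1
L = 2/13 + 4/13 + 35/78 + 43/78 + 1 = 32/13 ≈ 2.462 bits/symbol.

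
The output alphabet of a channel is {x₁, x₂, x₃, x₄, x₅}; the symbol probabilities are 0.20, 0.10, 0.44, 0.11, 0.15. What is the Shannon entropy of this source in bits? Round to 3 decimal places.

H = −Σ pᵢ log₂ pᵢ.
−0.20·log₂(0.20) = 0.4644
−0.10·log₂(0.10) = 0.3322
−0.44·log₂(0.44) = 0.5211
−0.11·log₂(0.11) = 0.3503
−0.15·log₂(0.15) = 0.4105
Sum ≈ 2.0786 → 2.079 bits.

2.079 bits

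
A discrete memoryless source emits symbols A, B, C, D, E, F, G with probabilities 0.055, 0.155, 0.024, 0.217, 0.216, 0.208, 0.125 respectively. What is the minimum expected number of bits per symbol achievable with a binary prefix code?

Repeatedly combine the two least-probable nodes; the expected code length is the sum of the merged weights.
merge 3/125 + 11/200 → 79/1000
merge 79/1000 + 1/8 → 51/250
merge 31/200 + 51/250 → 359/1000
merge 26/125 + 27/125 → 53/125
merge 217/1000 + 359/1000 → 72/125
merge 53/125 + 72/125 → 1
L = 79/1000 + 51/250 + 359/1000 + 53/125 + 72/125 + 1 = 1321/500 = 2.642 bits/symbol.

2.642 bits/symbol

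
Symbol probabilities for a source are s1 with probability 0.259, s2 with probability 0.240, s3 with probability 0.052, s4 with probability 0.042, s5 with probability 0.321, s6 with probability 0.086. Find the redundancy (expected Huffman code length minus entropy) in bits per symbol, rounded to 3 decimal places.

0.031 bits

Entropy H = −Σ p log₂ p ≈ 2.2434 bits.
Huffman merges: 21/500+13/250→47/500; 43/500+47/500→9/50; 9/50+6/25→21/50; 259/1000+321/1000→29/50; 21/50+29/50→1. L = 1137/500 ≈ 2.2740.
L − H = 2.2740 − 2.2434 = 0.031 bits.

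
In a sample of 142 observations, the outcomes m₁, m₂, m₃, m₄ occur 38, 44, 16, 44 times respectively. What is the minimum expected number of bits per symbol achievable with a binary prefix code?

2 bits/symbol

Probabilities are the counts divided by 142.
Repeatedly combine the two least-probable nodes; the expected code length is the sum of the merged weights.
merge 8/71 + 19/71 → 27/71
merge 22/71 + 22/71 → 44/71
merge 27/71 + 44/71 → 1
L = 27/71 + 44/71 + 1 = 2 bits/symbol.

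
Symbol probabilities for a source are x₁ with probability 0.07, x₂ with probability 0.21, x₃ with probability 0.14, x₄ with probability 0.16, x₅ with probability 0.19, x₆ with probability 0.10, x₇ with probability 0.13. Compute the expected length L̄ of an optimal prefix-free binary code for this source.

Repeatedly combine the two least-probable nodes; the expected code length is the sum of the merged weights.
merge 7/100 + 1/10 → 17/100
merge 13/100 + 7/50 → 27/100
merge 4/25 + 17/100 → 33/100
merge 19/100 + 21/100 → 2/5
merge 27/100 + 33/100 → 3/5
merge 2/5 + 3/5 → 1
L = 17/100 + 27/100 + 33/100 + 2/5 + 3/5 + 1 = 277/100 = 2.77 bits/symbol.

2.77 bits/symbol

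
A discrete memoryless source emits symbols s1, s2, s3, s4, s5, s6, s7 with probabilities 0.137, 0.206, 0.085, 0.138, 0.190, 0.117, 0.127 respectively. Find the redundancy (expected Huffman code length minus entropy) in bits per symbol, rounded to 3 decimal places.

Entropy H = −Σ p log₂ p ≈ 2.7545 bits.
Huffman merges: 17/200+117/1000→101/500; 127/1000+137/1000→33/125; 69/500+19/100→41/125; 101/500+103/500→51/125; 33/125+41/125→74/125; 51/125+74/125→1. L = 1397/500 ≈ 2.7940.
L − H = 2.7940 − 2.7545 = 0.040 bits.

0.040 bits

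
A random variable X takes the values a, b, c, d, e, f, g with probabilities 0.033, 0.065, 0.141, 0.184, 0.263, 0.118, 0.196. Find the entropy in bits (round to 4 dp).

H = −Σ pᵢ log₂ pᵢ.
−0.033·log₂(0.033) = 0.1624
−0.065·log₂(0.065) = 0.2563
−0.141·log₂(0.141) = 0.3985
−0.184·log₂(0.184) = 0.4494
−0.263·log₂(0.263) = 0.5068
−0.118·log₂(0.118) = 0.3638
−0.196·log₂(0.196) = 0.4608
Sum ≈ 2.5980 → 2.5980 bits.

2.5980 bits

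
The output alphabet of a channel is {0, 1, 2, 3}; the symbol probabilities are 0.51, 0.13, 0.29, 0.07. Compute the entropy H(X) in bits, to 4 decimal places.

H = −Σ pᵢ log₂ pᵢ.
−0.51·log₂(0.51) = 0.4954
−0.13·log₂(0.13) = 0.3826
−0.29·log₂(0.29) = 0.5179
−0.07·log₂(0.07) = 0.2686
Sum ≈ 1.6645 → 1.6645 bits.

1.6645 bits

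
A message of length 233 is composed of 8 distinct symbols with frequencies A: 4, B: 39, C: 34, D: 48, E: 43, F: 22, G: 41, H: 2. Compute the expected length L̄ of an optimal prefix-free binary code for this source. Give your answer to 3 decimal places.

2.755 bits/symbol

Probabilities are the counts divided by 233.
Repeatedly combine the two least-probable nodes; the expected code length is the sum of the merged weights.
merge 2/233 + 4/233 → 6/233
merge 6/233 + 22/233 → 28/233
merge 28/233 + 34/233 → 62/233
merge 39/233 + 41/233 → 80/233
merge 43/233 + 48/233 → 91/233
merge 62/233 + 80/233 → 142/233
merge 91/233 + 142/233 → 1
L = 6/233 + 28/233 + 62/233 + 80/233 + 91/233 + 142/233 + 1 = 642/233 ≈ 2.755 bits/symbol.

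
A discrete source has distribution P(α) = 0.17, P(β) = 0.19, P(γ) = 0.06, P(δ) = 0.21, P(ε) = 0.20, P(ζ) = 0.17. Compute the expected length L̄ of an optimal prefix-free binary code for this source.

Repeatedly combine the two least-probable nodes; the expected code length is the sum of the merged weights.
merge 3/50 + 17/100 → 23/100
merge 17/100 + 19/100 → 9/25
merge 1/5 + 21/100 → 41/100
merge 23/100 + 9/25 → 59/100
merge 41/100 + 59/100 → 1
L = 23/100 + 9/25 + 41/100 + 59/100 + 1 = 259/100 = 2.59 bits/symbol.

2.59 bits/symbol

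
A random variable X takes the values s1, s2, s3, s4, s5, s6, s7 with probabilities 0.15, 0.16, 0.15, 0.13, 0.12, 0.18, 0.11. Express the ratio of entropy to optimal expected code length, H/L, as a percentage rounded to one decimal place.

98.9%

Entropy H = −Σ p log₂ p ≈ 2.7894 bits.
Huffman merges: 11/100+3/25→23/100; 13/100+3/20→7/25; 3/20+4/25→31/100; 9/50+23/100→41/100; 7/25+31/100→59/100; 41/100+59/100→1. L = 141/50 ≈ 2.8200.
Efficiency = H/L = 2.7894/2.8200 = 98.9%.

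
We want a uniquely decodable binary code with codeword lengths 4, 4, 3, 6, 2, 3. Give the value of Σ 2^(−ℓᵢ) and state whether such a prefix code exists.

0.640625; yes

With common denominator 2^6 = 64: Σ 2^(−ℓᵢ) = 4/64 + 4/64 + 8/64 + 1/64 + 16/64 + 8/64 = 41/64 = 0.640625.
Kraft's inequality requires Σ ≤ 1; here Σ = 0.640625 ≤ 1, so such a prefix code exists.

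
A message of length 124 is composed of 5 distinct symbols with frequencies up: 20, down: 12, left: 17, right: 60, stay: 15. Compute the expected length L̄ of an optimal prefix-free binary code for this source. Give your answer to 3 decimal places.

2.032 bits/symbol

Probabilities are the counts divided by 124.
Repeatedly combine the two least-probable nodes; the expected code length is the sum of the merged weights.
merge 3/31 + 15/124 → 27/124
merge 17/124 + 5/31 → 37/124
merge 27/124 + 37/124 → 16/31
merge 15/31 + 16/31 → 1
L = 27/124 + 37/124 + 16/31 + 1 = 63/31 ≈ 2.032 bits/symbol.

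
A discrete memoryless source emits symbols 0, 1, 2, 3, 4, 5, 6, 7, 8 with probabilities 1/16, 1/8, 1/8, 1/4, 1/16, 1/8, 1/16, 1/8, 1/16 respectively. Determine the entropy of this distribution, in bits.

3 bits

Each probability is a power of 1/2, so log₂(1/p) is an integer.
H = Σ p·log₂(1/p) = 1/16·4 + 1/8·3 + 1/8·3 + 1/4·2 + 1/16·4 + 1/8·3 + 1/16·4 + 1/8·3 + 1/16·4 = 3 bits.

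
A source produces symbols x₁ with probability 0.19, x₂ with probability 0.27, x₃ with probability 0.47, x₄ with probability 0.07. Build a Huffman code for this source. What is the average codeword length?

Repeatedly combine the two least-probable nodes; the expected code length is the sum of the merged weights.
merge 7/100 + 19/100 → 13/50
merge 13/50 + 27/100 → 53/100
merge 47/100 + 53/100 → 1
L = 13/50 + 53/100 + 1 = 179/100 = 1.79 bits/symbol.

1.79 bits/symbol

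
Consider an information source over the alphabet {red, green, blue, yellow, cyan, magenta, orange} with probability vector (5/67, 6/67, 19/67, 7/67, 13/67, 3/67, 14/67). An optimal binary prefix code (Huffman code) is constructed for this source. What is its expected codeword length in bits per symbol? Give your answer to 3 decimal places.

2.627 bits/symbol

Repeatedly combine the two least-probable nodes; the expected code length is the sum of the merged weights.
merge 3/67 + 5/67 → 8/67
merge 6/67 + 7/67 → 13/67
merge 8/67 + 13/67 → 21/67
merge 13/67 + 14/67 → 27/67
merge 19/67 + 21/67 → 40/67
merge 27/67 + 40/67 → 1
L = 8/67 + 13/67 + 21/67 + 27/67 + 40/67 + 1 = 176/67 ≈ 2.627 bits/symbol.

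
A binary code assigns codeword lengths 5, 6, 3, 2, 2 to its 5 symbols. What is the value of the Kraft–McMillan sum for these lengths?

With common denominator 2^6 = 64: Σ 2^(−ℓᵢ) = 2/64 + 1/64 + 8/64 + 16/64 + 16/64 = 43/64 = 0.671875.

0.671875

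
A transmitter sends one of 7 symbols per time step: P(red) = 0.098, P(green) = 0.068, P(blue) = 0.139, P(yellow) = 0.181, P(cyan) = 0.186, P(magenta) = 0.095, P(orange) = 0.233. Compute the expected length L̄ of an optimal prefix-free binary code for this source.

Repeatedly combine the two least-probable nodes; the expected code length is the sum of the merged weights.
merge 17/250 + 19/200 → 163/1000
merge 49/500 + 139/1000 → 237/1000
merge 163/1000 + 181/1000 → 43/125
merge 93/500 + 233/1000 → 419/1000
merge 237/1000 + 43/125 → 581/1000
merge 419/1000 + 581/1000 → 1
L = 163/1000 + 237/1000 + 43/125 + 419/1000 + 581/1000 + 1 = 343/125 = 2.744 bits/symbol.

2.744 bits/symbol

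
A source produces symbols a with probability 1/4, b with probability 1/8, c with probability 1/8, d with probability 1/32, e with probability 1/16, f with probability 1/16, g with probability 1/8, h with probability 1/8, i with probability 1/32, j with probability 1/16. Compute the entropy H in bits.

3.0625 bits

Each probability is a power of 1/2, so log₂(1/p) is an integer.
H = Σ p·log₂(1/p) = 1/4·2 + 1/8·3 + 1/8·3 + 1/32·5 + 1/16·4 + 1/16·4 + 1/8·3 + 1/8·3 + 1/32·5 + 1/16·4 = 3.0625 bits.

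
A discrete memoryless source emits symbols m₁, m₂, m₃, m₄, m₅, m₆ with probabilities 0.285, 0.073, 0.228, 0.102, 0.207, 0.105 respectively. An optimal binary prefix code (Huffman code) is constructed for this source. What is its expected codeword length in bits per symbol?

2.455 bits/symbol

Repeatedly combine the two least-probable nodes; the expected code length is the sum of the merged weights.
merge 73/1000 + 51/500 → 7/40
merge 21/200 + 7/40 → 7/25
merge 207/1000 + 57/250 → 87/200
merge 7/25 + 57/200 → 113/200
merge 87/200 + 113/200 → 1
L = 7/40 + 7/25 + 87/200 + 113/200 + 1 = 491/200 = 2.455 bits/symbol.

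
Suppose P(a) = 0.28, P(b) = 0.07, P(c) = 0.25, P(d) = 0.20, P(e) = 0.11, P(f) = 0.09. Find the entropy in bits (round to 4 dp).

H = −Σ pᵢ log₂ pᵢ.
−0.28·log₂(0.28) = 0.5142
−0.07·log₂(0.07) = 0.2686
−0.25·log₂(0.25) = 0.5000
−0.20·log₂(0.20) = 0.4644
−0.11·log₂(0.11) = 0.3503
−0.09·log₂(0.09) = 0.3127
Sum ≈ 2.4101 → 2.4101 bits.

2.4101 bits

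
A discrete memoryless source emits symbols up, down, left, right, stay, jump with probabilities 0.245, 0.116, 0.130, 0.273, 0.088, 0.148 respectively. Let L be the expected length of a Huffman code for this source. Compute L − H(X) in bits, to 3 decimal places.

Entropy H = −Σ p log₂ p ≈ 2.4681 bits.
Huffman merges: 11/125+29/250→51/250; 13/100+37/250→139/500; 51/250+49/200→449/1000; 273/1000+139/500→551/1000; 449/1000+551/1000→1. L = 1241/500 ≈ 2.4820.
L − H = 2.4820 − 2.4681 = 0.014 bits.

0.014 bits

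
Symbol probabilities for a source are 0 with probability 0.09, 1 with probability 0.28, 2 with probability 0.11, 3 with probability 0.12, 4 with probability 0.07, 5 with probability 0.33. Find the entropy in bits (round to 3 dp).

2.341 bits

H = −Σ pᵢ log₂ pᵢ.
−0.09·log₂(0.09) = 0.3127
−0.28·log₂(0.28) = 0.5142
−0.11·log₂(0.11) = 0.3503
−0.12·log₂(0.12) = 0.3671
−0.07·log₂(0.07) = 0.2686
−0.33·log₂(0.33) = 0.5278
Sum ≈ 2.3406 → 2.341 bits.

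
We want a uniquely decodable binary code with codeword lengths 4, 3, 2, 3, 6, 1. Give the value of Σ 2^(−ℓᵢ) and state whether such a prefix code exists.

With common denominator 2^6 = 64: Σ 2^(−ℓᵢ) = 4/64 + 8/64 + 16/64 + 8/64 + 1/64 + 32/64 = 69/64 = 1.078125.
Kraft's inequality requires Σ ≤ 1; here Σ = 1.078125 > 1, so no such prefix code exists.

1.078125; no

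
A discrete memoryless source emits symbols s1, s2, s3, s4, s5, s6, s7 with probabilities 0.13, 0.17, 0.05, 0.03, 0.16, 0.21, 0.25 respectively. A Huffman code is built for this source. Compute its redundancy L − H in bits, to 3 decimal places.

Entropy H = −Σ p log₂ p ≈ 2.5809 bits.
Huffman merges: 3/100+1/20→2/25; 2/25+13/100→21/100; 4/25+17/100→33/100; 21/100+21/100→21/50; 1/4+33/100→29/50; 21/50+29/50→1. L = 131/50 ≈ 2.6200.
L − H = 2.6200 − 2.5809 = 0.039 bits.

0.039 bits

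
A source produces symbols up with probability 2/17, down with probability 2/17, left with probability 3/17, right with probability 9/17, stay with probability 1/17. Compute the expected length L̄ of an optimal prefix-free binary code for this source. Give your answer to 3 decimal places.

Repeatedly combine the two least-probable nodes; the expected code length is the sum of the merged weights.
merge 1/17 + 2/17 → 3/17
merge 2/17 + 3/17 → 5/17
merge 3/17 + 5/17 → 8/17
merge 8/17 + 9/17 → 1
L = 3/17 + 5/17 + 8/17 + 1 = 33/17 ≈ 1.941 bits/symbol.

1.941 bits/symbol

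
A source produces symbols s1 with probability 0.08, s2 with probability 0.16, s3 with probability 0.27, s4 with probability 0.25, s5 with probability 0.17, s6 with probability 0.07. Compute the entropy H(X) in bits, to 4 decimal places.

2.4277 bits

H = −Σ pᵢ log₂ pᵢ.
−0.08·log₂(0.08) = 0.2915
−0.16·log₂(0.16) = 0.4230
−0.27·log₂(0.27) = 0.5100
−0.25·log₂(0.25) = 0.5000
−0.17·log₂(0.17) = 0.4346
−0.07·log₂(0.07) = 0.2686
Sum ≈ 2.4277 → 2.4277 bits.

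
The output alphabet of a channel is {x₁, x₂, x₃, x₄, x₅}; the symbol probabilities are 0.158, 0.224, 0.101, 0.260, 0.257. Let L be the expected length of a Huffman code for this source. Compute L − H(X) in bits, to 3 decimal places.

Entropy H = −Σ p log₂ p ≈ 2.2472 bits.
Huffman merges: 101/1000+79/500→259/1000; 28/125+257/1000→481/1000; 259/1000+13/50→519/1000; 481/1000+519/1000→1. L = 2259/1000 ≈ 2.2590.
L − H = 2.2590 − 2.2472 = 0.012 bits.

0.012 bits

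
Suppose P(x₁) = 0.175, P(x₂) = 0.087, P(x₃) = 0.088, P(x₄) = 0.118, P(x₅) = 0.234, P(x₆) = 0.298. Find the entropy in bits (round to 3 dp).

2.430 bits

H = −Σ pᵢ log₂ pᵢ.
−0.175·log₂(0.175) = 0.4401
−0.087·log₂(0.087) = 0.3065
−0.088·log₂(0.088) = 0.3086
−0.118·log₂(0.118) = 0.3638
−0.234·log₂(0.234) = 0.4903
−0.298·log₂(0.298) = 0.5205
Sum ≈ 2.4297 → 2.430 bits.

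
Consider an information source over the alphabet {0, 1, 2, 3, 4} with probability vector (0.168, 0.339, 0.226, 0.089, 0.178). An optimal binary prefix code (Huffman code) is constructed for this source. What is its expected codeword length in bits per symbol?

2.257 bits/symbol

Repeatedly combine the two least-probable nodes; the expected code length is the sum of the merged weights.
merge 89/1000 + 21/125 → 257/1000
merge 89/500 + 113/500 → 101/250
merge 257/1000 + 339/1000 → 149/250
merge 101/250 + 149/250 → 1
L = 257/1000 + 101/250 + 149/250 + 1 = 2257/1000 = 2.257 bits/symbol.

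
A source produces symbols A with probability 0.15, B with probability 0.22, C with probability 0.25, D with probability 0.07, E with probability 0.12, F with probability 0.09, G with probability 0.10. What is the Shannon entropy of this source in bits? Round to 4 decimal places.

2.6716 bits

H = −Σ pᵢ log₂ pᵢ.
−0.15·log₂(0.15) = 0.4105
−0.22·log₂(0.22) = 0.4806
−0.25·log₂(0.25) = 0.5000
−0.07·log₂(0.07) = 0.2686
−0.12·log₂(0.12) = 0.3671
−0.09·log₂(0.09) = 0.3127
−0.10·log₂(0.10) = 0.3322
Sum ≈ 2.6716 → 2.6716 bits.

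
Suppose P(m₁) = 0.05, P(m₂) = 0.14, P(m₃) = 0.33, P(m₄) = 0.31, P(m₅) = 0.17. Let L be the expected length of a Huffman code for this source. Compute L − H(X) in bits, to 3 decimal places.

0.091 bits

Entropy H = −Σ p log₂ p ≈ 2.0994 bits.
Huffman merges: 1/20+7/50→19/100; 17/100+19/100→9/25; 31/100+33/100→16/25; 9/25+16/25→1. L = 219/100 ≈ 2.1900.
L − H = 2.1900 − 2.0994 = 0.091 bits.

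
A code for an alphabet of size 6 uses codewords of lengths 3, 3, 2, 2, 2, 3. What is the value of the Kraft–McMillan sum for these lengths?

With common denominator 2^3 = 8: Σ 2^(−ℓᵢ) = 1/8 + 1/8 + 2/8 + 2/8 + 2/8 + 1/8 = 9/8 = 1.125.

1.125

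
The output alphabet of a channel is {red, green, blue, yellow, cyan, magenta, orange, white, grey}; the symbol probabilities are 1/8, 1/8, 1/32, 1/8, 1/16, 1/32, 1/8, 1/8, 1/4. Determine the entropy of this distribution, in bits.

Each probability is a power of 1/2, so log₂(1/p) is an integer.
H = Σ p·log₂(1/p) = 1/8·3 + 1/8·3 + 1/32·5 + 1/8·3 + 1/16·4 + 1/32·5 + 1/8·3 + 1/8·3 + 1/4·2 = 2.9375 bits.

2.9375 bits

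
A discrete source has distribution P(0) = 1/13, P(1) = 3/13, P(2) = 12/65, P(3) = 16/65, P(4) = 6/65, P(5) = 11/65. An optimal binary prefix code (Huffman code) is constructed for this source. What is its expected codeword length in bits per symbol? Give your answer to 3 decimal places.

Repeatedly combine the two least-probable nodes; the expected code length is the sum of the merged weights.
merge 1/13 + 6/65 → 11/65
merge 11/65 + 11/65 → 22/65
merge 12/65 + 3/13 → 27/65
merge 16/65 + 22/65 → 38/65
merge 27/65 + 38/65 → 1
L = 11/65 + 22/65 + 27/65 + 38/65 + 1 = 163/65 ≈ 2.508 bits/symbol.

2.508 bits/symbol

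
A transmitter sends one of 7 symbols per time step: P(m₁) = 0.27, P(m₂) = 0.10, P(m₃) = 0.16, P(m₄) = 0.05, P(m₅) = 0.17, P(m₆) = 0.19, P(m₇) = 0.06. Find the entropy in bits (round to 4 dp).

2.6147 bits

H = −Σ pᵢ log₂ pᵢ.
−0.27·log₂(0.27) = 0.5100
−0.10·log₂(0.10) = 0.3322
−0.16·log₂(0.16) = 0.4230
−0.05·log₂(0.05) = 0.2161
−0.17·log₂(0.17) = 0.4346
−0.19·log₂(0.19) = 0.4552
−0.06·log₂(0.06) = 0.2435
Sum ≈ 2.6147 → 2.6147 bits.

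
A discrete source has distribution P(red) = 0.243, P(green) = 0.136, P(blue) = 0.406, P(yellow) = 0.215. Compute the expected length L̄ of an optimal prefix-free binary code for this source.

1.945 bits/symbol

Repeatedly combine the two least-probable nodes; the expected code length is the sum of the merged weights.
merge 17/125 + 43/200 → 351/1000
merge 243/1000 + 351/1000 → 297/500
merge 203/500 + 297/500 → 1
L = 351/1000 + 297/500 + 1 = 389/200 = 1.945 bits/symbol.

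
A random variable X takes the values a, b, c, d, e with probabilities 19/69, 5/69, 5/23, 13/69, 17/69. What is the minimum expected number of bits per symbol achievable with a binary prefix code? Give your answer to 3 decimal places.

2.261 bits/symbol

Repeatedly combine the two least-probable nodes; the expected code length is the sum of the merged weights.
merge 5/69 + 13/69 → 6/23
merge 5/23 + 17/69 → 32/69
merge 6/23 + 19/69 → 37/69
merge 32/69 + 37/69 → 1
L = 6/23 + 32/69 + 37/69 + 1 = 52/23 ≈ 2.261 bits/symbol.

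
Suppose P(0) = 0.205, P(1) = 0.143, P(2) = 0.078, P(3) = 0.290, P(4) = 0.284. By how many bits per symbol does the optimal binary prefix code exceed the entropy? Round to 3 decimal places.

Entropy H = −Σ p log₂ p ≈ 2.1907 bits.
Huffman merges: 39/500+143/1000→221/1000; 41/200+221/1000→213/500; 71/250+29/100→287/500; 213/500+287/500→1. L = 2221/1000 ≈ 2.2210.
L − H = 2.2210 − 2.1907 = 0.030 bits.

0.030 bits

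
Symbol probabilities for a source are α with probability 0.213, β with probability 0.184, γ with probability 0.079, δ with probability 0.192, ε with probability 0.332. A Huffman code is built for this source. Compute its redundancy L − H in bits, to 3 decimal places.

0.064 bits

Entropy H = −Σ p log₂ p ≈ 2.1991 bits.
Huffman merges: 79/1000+23/125→263/1000; 24/125+213/1000→81/200; 263/1000+83/250→119/200; 81/200+119/200→1. L = 2263/1000 ≈ 2.2630.
L − H = 2.2630 − 2.1991 = 0.064 bits.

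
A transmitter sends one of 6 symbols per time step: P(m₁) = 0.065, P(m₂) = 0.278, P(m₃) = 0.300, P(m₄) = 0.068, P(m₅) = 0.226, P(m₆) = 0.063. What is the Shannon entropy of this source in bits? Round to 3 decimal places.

H = −Σ pᵢ log₂ pᵢ.
−0.065·log₂(0.065) = 0.2563
−0.278·log₂(0.278) = 0.5134
−0.300·log₂(0.300) = 0.5211
−0.068·log₂(0.068) = 0.2637
−0.226·log₂(0.226) = 0.4849
−0.063·log₂(0.063) = 0.2513
Sum ≈ 2.2907 → 2.291 bits.

2.291 bits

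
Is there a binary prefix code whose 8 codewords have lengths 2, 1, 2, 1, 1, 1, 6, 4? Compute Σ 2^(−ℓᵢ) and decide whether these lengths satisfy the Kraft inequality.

With common denominator 2^6 = 64: Σ 2^(−ℓᵢ) = 16/64 + 32/64 + 16/64 + 32/64 + 32/64 + 32/64 + 1/64 + 4/64 = 165/64 = 2.578125.
Kraft's inequality requires Σ ≤ 1; here Σ = 2.578125 > 1, so no such prefix code exists.

2.578125; no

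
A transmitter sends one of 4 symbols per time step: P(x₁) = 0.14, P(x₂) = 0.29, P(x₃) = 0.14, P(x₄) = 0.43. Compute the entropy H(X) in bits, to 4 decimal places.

1.8357 bits

H = −Σ pᵢ log₂ pᵢ.
−0.14·log₂(0.14) = 0.3971
−0.29·log₂(0.29) = 0.5179
−0.14·log₂(0.14) = 0.3971
−0.43·log₂(0.43) = 0.5236
Sum ≈ 1.8357 → 1.8357 bits.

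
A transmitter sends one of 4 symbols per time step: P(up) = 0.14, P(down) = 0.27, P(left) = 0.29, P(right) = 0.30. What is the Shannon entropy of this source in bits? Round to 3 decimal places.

1.946 bits

H = −Σ pᵢ log₂ pᵢ.
−0.14·log₂(0.14) = 0.3971
−0.27·log₂(0.27) = 0.5100
−0.29·log₂(0.29) = 0.5179
−0.30·log₂(0.30) = 0.5211
Sum ≈ 1.9461 → 1.946 bits.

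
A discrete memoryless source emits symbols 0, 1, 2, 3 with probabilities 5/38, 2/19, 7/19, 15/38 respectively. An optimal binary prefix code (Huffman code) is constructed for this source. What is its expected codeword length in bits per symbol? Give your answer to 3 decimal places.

1.842 bits/symbol

Repeatedly combine the two least-probable nodes; the expected code length is the sum of the merged weights.
merge 2/19 + 5/38 → 9/38
merge 9/38 + 7/19 → 23/38
merge 15/38 + 23/38 → 1
L = 9/38 + 23/38 + 1 = 35/19 ≈ 1.842 bits/symbol.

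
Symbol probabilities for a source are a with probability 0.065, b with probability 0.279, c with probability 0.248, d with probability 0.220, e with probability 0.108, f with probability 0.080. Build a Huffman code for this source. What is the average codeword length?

2.398 bits/symbol

Repeatedly combine the two least-probable nodes; the expected code length is the sum of the merged weights.
merge 13/200 + 2/25 → 29/200
merge 27/250 + 29/200 → 253/1000
merge 11/50 + 31/125 → 117/250
merge 253/1000 + 279/1000 → 133/250
merge 117/250 + 133/250 → 1
L = 29/200 + 253/1000 + 117/250 + 133/250 + 1 = 1199/500 = 2.398 bits/symbol.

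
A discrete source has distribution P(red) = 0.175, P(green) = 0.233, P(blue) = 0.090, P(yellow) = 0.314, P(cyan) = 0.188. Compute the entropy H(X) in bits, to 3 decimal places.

H = −Σ pᵢ log₂ pᵢ.
−0.175·log₂(0.175) = 0.4401
−0.233·log₂(0.233) = 0.4897
−0.090·log₂(0.090) = 0.3127
−0.314·log₂(0.314) = 0.5247
−0.188·log₂(0.188) = 0.4533
Sum ≈ 2.2204 → 2.220 bits.

2.220 bits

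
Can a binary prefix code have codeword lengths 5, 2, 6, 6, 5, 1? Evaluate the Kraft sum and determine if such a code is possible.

With common denominator 2^6 = 64: Σ 2^(−ℓᵢ) = 2/64 + 16/64 + 1/64 + 1/64 + 2/64 + 32/64 = 54/64 = 0.84375.
Kraft's inequality requires Σ ≤ 1; here Σ = 0.84375 ≤ 1, so such a prefix code exists.

0.84375; yes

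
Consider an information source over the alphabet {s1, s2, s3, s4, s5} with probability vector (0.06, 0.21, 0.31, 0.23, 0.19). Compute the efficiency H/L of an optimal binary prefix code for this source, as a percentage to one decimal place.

Entropy H = −Σ p log₂ p ≈ 2.1830 bits.
Huffman merges: 3/50+19/100→1/4; 21/100+23/100→11/25; 1/4+31/100→14/25; 11/25+14/25→1. L = 9/4 ≈ 2.2500.
Efficiency = H/L = 2.1830/2.2500 = 97.0%.

97.0%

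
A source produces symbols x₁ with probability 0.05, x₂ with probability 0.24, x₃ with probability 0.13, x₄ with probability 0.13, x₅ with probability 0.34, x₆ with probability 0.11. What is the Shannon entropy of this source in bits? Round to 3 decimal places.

H = −Σ pᵢ log₂ pᵢ.
−0.05·log₂(0.05) = 0.2161
−0.24·log₂(0.24) = 0.4941
−0.13·log₂(0.13) = 0.3826
−0.13·log₂(0.13) = 0.3826
−0.34·log₂(0.34) = 0.5292
−0.11·log₂(0.11) = 0.3503
Sum ≈ 2.3550 → 2.355 bits.

2.355 bits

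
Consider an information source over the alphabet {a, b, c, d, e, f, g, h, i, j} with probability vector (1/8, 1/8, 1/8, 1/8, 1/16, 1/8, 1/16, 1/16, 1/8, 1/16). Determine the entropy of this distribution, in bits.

Each probability is a power of 1/2, so log₂(1/p) is an integer.
H = Σ p·log₂(1/p) = 1/8·3 + 1/8·3 + 1/8·3 + 1/8·3 + 1/16·4 + 1/8·3 + 1/16·4 + 1/16·4 + 1/8·3 + 1/16·4 = 3.25 bits.

3.25 bits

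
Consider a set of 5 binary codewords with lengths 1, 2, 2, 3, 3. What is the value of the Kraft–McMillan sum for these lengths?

1.25

With common denominator 2^3 = 8: Σ 2^(−ℓᵢ) = 4/8 + 2/8 + 2/8 + 1/8 + 1/8 = 10/8 = 1.25.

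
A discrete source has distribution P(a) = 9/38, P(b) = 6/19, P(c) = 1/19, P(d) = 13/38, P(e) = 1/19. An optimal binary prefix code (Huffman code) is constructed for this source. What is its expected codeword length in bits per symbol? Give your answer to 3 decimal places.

Repeatedly combine the two least-probable nodes; the expected code length is the sum of the merged weights.
merge 1/19 + 1/19 → 2/19
merge 2/19 + 9/38 → 13/38
merge 6/19 + 13/38 → 25/38
merge 13/38 + 25/38 → 1
L = 2/19 + 13/38 + 25/38 + 1 = 40/19 ≈ 2.105 bits/symbol.

2.105 bits/symbol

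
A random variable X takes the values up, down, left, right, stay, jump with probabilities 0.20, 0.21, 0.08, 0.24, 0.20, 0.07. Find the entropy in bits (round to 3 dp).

H = −Σ pᵢ log₂ pᵢ.
−0.20·log₂(0.20) = 0.4644
−0.21·log₂(0.21) = 0.4728
−0.08·log₂(0.08) = 0.2915
−0.24·log₂(0.24) = 0.4941
−0.20·log₂(0.20) = 0.4644
−0.07·log₂(0.07) = 0.2686
Sum ≈ 2.4558 → 2.456 bits.

2.456 bits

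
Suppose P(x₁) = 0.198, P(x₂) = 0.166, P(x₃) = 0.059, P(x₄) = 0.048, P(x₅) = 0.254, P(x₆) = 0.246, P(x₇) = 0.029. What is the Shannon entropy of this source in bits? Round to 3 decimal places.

H = −Σ pᵢ log₂ pᵢ.
−0.198·log₂(0.198) = 0.4626
−0.166·log₂(0.166) = 0.4301
−0.059·log₂(0.059) = 0.2409
−0.048·log₂(0.048) = 0.2103
−0.254·log₂(0.254) = 0.5022
−0.246·log₂(0.246) = 0.4977
−0.029·log₂(0.029) = 0.1481
Sum ≈ 2.4919 → 2.492 bits.

2.492 bits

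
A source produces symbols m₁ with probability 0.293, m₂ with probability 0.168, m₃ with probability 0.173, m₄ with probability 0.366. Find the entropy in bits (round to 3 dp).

1.920 bits

H = −Σ pᵢ log₂ pᵢ.
−0.293·log₂(0.293) = 0.5189
−0.168·log₂(0.168) = 0.4323
−0.173·log₂(0.173) = 0.4379
−0.366·log₂(0.366) = 0.5307
Sum ≈ 1.9199 → 1.920 bits.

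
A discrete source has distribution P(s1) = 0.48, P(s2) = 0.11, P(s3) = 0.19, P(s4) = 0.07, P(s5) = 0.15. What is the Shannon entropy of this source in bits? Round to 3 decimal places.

1.993 bits

H = −Σ pᵢ log₂ pᵢ.
−0.48·log₂(0.48) = 0.5083
−0.11·log₂(0.11) = 0.3503
−0.19·log₂(0.19) = 0.4552
−0.07·log₂(0.07) = 0.2686
−0.15·log₂(0.15) = 0.4105
Sum ≈ 1.9929 → 1.993 bits.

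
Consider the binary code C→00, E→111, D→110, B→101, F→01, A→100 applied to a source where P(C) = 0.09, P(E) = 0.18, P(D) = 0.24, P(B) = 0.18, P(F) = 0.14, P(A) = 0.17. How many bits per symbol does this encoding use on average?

L̄ = Σ pᵢ·ℓᵢ = 0.09·2 + 0.18·3 + 0.24·3 + 0.18·3 + 0.14·2 + 0.17·3 = 2.77 bits/symbol.

2.77 bits/symbol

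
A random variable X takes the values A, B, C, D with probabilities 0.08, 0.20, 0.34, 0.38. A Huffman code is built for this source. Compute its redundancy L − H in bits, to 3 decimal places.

Entropy H = −Σ p log₂ p ≈ 1.8155 bits.
Huffman merges: 2/25+1/5→7/25; 7/25+17/50→31/50; 19/50+31/50→1. L = 19/10 ≈ 1.9000.
L − H = 1.9000 − 1.8155 = 0.084 bits.

0.084 bits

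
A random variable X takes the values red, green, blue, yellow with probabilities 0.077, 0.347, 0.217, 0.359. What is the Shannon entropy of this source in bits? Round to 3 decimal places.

H = −Σ pᵢ log₂ pᵢ.
−0.077·log₂(0.077) = 0.2848
−0.347·log₂(0.347) = 0.5299
−0.217·log₂(0.217) = 0.4783
−0.359·log₂(0.359) = 0.5306
Sum ≈ 1.8236 → 1.824 bits.

1.824 bits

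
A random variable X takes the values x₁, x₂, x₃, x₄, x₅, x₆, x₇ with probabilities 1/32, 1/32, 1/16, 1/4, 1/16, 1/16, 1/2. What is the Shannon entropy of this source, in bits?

2.0625 bits

Each probability is a power of 1/2, so log₂(1/p) is an integer.
H = Σ p·log₂(1/p) = 1/32·5 + 1/32·5 + 1/16·4 + 1/4·2 + 1/16·4 + 1/16·4 + 1/2·1 = 2.0625 bits.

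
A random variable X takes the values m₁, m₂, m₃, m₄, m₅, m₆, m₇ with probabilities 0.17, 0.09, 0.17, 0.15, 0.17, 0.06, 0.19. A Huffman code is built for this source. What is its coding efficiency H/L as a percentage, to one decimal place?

97.7%

Entropy H = −Σ p log₂ p ≈ 2.7257 bits.
Huffman merges: 3/50+9/100→3/20; 3/20+3/20→3/10; 17/100+17/100→17/50; 17/100+19/100→9/25; 3/10+17/50→16/25; 9/25+16/25→1. L = 279/100 ≈ 2.7900.
Efficiency = H/L = 2.7257/2.7900 = 97.7%.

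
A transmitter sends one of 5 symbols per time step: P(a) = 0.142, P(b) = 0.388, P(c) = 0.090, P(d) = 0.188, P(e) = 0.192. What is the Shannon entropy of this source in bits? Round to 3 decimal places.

2.153 bits

H = −Σ pᵢ log₂ pᵢ.
−0.142·log₂(0.142) = 0.3999
−0.388·log₂(0.388) = 0.5300
−0.090·log₂(0.090) = 0.3127
−0.188·log₂(0.188) = 0.4533
−0.192·log₂(0.192) = 0.4571
Sum ≈ 2.1529 → 2.153 bits.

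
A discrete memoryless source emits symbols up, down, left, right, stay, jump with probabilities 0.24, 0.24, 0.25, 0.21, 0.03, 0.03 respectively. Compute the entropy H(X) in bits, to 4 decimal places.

2.2646 bits

H = −Σ pᵢ log₂ pᵢ.
−0.24·log₂(0.24) = 0.4941
−0.24·log₂(0.24) = 0.4941
−0.25·log₂(0.25) = 0.5000
−0.21·log₂(0.21) = 0.4728
−0.03·log₂(0.03) = 0.1518
−0.03·log₂(0.03) = 0.1518
Sum ≈ 2.2646 → 2.2646 bits.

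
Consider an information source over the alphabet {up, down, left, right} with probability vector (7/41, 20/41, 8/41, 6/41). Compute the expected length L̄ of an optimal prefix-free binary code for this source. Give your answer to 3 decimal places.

Repeatedly combine the two least-probable nodes; the expected code length is the sum of the merged weights.
merge 6/41 + 7/41 → 13/41
merge 8/41 + 13/41 → 21/41
merge 20/41 + 21/41 → 1
L = 13/41 + 21/41 + 1 = 75/41 ≈ 1.829 bits/symbol.

1.829 bits/symbol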